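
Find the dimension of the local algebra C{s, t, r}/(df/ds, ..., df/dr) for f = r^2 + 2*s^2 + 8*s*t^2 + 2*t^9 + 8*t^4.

8

The Hessian of f at 0 has rank 2. Corank 1: A-series; mu = 8 gives A_8.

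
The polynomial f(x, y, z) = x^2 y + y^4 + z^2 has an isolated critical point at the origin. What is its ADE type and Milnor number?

Type D5, Milnor number mu = 5.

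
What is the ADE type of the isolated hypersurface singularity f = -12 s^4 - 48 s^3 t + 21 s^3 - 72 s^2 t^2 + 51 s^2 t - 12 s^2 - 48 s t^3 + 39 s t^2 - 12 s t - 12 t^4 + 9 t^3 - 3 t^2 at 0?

A2

The Hessian of f at 0 has rank 1. Corank 1: A-series; mu = 2 gives A_2.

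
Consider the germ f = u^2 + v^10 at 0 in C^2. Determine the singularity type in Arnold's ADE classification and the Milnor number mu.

The Hessian of f at 0 has rank 1. Corank 1: A-series; mu = 9 gives A_9.

Type A9, Milnor number mu = 9.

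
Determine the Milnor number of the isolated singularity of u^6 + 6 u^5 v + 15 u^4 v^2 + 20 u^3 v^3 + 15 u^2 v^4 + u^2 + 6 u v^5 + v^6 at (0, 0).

The Hessian of f at 0 is [[2, 0], [0, 0]] with rank 1, so corank 1. A Groebner basis of the Jacobian ideal J(f) in C{u,v} is {v^5, u}; counting standard monomials gives mu = 5. Corank 1: A-series; mu = 5 gives A_5.

5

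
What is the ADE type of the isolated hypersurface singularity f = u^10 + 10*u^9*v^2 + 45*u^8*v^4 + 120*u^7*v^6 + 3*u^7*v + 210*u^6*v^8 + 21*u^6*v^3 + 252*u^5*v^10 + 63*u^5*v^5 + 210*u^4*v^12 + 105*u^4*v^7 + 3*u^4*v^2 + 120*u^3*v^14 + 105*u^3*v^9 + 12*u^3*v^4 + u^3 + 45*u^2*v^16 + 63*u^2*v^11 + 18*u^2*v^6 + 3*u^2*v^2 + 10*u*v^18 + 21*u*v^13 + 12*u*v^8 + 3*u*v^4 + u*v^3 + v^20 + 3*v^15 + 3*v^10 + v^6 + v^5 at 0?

The Hessian of f at 0 has rank 0. Corank 2; j^3 = u^3 is a perfect cube, so E-series; the 4-jet and mu = 7 give E_7.

E_{7}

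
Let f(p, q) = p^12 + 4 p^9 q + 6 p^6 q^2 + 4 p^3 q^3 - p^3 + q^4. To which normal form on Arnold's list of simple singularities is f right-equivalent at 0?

The Hessian of f at 0 has rank 0. Corank 2; j^3 = -p^3 is a perfect cube, so E-series; the 4-jet and mu = 6 give E_6.

E_{6}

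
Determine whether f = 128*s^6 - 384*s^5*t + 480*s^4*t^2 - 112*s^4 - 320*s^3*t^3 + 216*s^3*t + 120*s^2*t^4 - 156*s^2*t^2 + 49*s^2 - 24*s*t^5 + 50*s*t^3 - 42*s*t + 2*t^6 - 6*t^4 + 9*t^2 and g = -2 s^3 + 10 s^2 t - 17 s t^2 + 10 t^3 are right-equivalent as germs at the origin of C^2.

No.

The Hessian of f at 0 is [[98, -42], [-42, 18]] with rank 1, so corank 1. A Groebner basis of the Jacobian ideal J(f) in C{s,t} is {s*t^2 + 1029*s - 441*t, 2401*s + t^3 - 1029*t, s^2 - 6*s*t/7 + 9*t^2/49}; counting standard monomials gives mu = 5. Corank 1: A-series; mu = 5 gives A_5. The Hessian of g at 0 is [[0, 0], [0, 0]] with rank 0, so corank 2. A Groebner basis of the Jacobian ideal J(g) in C{s,t} is {t^3, s^2 - 11*t^2/2, s*t - 5*t^2/2}; counting standard monomials gives mu = 4. Corank 2; j^3 = -(s - 2*t)*(2*s^2 - 6*s*t + 5*t^2) splits into three distinct lines over C (the quadratic factor has nonzero discriminant), so D_4. f is A_5 but g is D_4, hence not right-equivalent.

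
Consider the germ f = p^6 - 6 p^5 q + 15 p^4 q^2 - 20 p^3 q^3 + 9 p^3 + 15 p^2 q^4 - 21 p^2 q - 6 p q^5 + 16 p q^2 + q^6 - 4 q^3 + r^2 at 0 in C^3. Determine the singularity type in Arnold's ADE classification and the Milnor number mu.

Type D7, Milnor number mu = 7.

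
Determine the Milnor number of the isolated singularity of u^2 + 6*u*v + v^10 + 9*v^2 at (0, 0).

The Hessian of f at 0 is [[2, 6], [6, 18]] with rank 1, so corank 1. A Groebner basis of the Jacobian ideal J(f) in C{u,v} is {v^9, u + 3*v}; counting standard monomials gives mu = 9. Corank 1: A-series; mu = 9 gives A_9.

9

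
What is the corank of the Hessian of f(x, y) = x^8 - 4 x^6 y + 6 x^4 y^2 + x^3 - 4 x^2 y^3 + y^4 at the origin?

2

Hessian at 0 has rank 0.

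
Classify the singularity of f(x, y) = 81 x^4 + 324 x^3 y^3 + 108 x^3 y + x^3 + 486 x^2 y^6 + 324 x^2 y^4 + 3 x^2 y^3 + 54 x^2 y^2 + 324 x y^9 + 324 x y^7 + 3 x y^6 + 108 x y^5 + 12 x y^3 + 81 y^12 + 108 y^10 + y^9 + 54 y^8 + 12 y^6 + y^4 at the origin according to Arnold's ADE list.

E_{6}

The Hessian of f at 0 is [[0, 0], [0, 0]] with rank 0, so corank 2. A Groebner basis of the Jacobian ideal J(f) in C{x,y} is {y^4, x*y^2 + y^3/9, x^2}; counting standard monomials gives mu = 6. Corank 2; j^3 = x^3 is a perfect cube, so E-series; the 4-jet and mu = 6 give E_6.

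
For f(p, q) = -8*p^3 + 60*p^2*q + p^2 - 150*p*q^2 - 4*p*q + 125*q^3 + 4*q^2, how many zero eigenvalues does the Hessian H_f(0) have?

Hessian at 0 has rank 1.

1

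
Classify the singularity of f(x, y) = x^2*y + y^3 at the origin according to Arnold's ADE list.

The Hessian of f at 0 is [[0, 0], [0, 0]] with rank 0, so corank 2. A Groebner basis of the Jacobian ideal J(f) in C{x,y} is {y^3, x^2 + 3*y^2, x*y}; counting standard monomials gives mu = 4. Corank 2; j^3 = y*(x^2 + y^2) splits into three distinct lines over C (the quadratic factor has nonzero discriminant), so D_4.

D4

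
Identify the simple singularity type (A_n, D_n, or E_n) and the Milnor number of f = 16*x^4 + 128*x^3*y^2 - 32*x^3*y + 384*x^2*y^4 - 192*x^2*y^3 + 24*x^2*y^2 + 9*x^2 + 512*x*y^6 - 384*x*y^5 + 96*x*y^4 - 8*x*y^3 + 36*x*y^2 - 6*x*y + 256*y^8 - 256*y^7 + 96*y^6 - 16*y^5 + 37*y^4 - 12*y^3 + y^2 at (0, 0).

The Hessian of f at 0 is [[18, -6], [-6, 2]] with rank 1, so corank 1. A Groebner basis of the Jacobian ideal J(f) in C{x,y} is {x^2 + x/18 - y/54, x*y + x/6 - y/18, x/2 + y^2 - y/6}; counting standard monomials gives mu = 3. Corank 1: A-series; mu = 3 gives A_3.

Type A3, Milnor number mu = 3.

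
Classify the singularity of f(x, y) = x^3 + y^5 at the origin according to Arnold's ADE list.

The Hessian of f at 0 is [[0, 0], [0, 0]] with rank 0, so corank 2. A Groebner basis of the Jacobian ideal J(f) in C{x,y} is {y^4, x^2}; counting standard monomials gives mu = 8. Corank 2; j^3 = x^3 is a perfect cube, so E-series; the 5-jet and mu = 8 give E_8.

E8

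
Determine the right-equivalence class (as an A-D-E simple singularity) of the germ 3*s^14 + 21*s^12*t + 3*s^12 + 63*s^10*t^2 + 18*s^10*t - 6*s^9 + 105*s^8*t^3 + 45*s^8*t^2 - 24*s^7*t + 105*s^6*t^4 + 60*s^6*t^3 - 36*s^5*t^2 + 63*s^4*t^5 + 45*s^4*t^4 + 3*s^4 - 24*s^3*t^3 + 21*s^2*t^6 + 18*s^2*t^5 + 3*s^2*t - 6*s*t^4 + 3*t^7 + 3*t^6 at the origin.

D_7

The Hessian of f at 0 has rank 0. Corank 2; j^3 = 3*s^2*t has shape L^2 M (L != M), so D-series; mu = 7 gives D_7.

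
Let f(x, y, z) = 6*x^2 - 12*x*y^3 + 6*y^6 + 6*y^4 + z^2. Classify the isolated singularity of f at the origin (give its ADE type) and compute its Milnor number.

Type A3, Milnor number mu = 3.

The Hessian of f at 0 has rank 2. Corank 1: A-series; mu = 3 gives A_3.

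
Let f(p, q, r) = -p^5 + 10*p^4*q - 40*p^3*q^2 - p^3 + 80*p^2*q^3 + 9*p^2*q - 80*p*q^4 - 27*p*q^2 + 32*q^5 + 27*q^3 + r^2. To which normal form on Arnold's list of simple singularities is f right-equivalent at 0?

E_8

The Hessian of f at 0 has rank 1. Corank 2; j^3 = -(p - 3*q)^3 is a perfect cube, so E-series; the 5-jet and mu = 8 give E_8.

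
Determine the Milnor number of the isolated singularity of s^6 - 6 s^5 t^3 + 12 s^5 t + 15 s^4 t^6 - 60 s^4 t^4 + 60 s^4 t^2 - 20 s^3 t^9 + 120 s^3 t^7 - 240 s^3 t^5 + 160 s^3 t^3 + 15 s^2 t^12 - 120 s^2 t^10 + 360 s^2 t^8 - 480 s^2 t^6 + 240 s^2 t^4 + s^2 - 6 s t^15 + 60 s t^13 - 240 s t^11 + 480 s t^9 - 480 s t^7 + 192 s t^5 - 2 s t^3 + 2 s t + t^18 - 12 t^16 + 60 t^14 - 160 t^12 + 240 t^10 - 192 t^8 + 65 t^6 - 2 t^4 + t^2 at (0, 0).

The Hessian of f at 0 is [[2, 2], [2, 2]] with rank 1, so corank 1. A Groebner basis of the Jacobian ideal J(f) in C{s,t} is {s*t^2 + s + t, -s + t^3 - t, s^2 + 2*s*t + t^2}; counting standard monomials gives mu = 5. Corank 1: A-series; mu = 5 gives A_5.

5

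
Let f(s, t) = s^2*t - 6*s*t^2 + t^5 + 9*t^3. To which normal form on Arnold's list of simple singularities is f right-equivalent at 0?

D6

The Hessian of f at 0 has rank 0. Corank 2; j^3 = t*(s - 3*t)^2 has shape L^2 M (L != M), so D-series; mu = 6 gives D_6.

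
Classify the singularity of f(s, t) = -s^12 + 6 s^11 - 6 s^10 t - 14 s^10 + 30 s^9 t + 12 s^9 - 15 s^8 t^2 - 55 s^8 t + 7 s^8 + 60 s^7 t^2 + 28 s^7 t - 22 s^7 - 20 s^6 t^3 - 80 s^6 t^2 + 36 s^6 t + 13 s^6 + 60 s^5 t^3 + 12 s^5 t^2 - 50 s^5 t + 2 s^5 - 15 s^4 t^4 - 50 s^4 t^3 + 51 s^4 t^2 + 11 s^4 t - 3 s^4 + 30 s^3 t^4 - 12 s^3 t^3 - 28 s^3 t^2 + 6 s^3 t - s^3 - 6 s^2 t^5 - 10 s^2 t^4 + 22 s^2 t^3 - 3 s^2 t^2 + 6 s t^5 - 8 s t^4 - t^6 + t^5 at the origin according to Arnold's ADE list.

E8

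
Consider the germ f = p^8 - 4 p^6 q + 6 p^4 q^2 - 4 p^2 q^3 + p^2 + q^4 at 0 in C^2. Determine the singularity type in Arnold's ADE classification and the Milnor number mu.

The Hessian of f at 0 is [[2, 0], [0, 0]] with rank 1, so corank 1. A Groebner basis of the Jacobian ideal J(f) in C{p,q} is {q^3, p}; counting standard monomials gives mu = 3. Corank 1: A-series; mu = 3 gives A_3.

Type A_3, Milnor number mu = 3.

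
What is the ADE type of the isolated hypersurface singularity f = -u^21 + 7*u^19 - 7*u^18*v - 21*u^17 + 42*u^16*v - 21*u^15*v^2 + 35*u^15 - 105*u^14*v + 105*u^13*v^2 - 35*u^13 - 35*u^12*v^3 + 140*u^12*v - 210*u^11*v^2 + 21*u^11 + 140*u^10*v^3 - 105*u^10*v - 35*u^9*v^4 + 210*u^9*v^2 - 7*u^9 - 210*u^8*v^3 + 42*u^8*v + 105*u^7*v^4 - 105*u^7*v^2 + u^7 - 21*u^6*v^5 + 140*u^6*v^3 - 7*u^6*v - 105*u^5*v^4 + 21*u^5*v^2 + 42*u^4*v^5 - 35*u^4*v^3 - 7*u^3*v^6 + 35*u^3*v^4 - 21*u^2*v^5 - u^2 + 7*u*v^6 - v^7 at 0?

The Hessian of f at 0 has rank 1. Corank 1: A-series; mu = 6 gives A_6.

A_{6}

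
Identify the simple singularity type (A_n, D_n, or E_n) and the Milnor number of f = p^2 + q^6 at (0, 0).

Type A_5, Milnor number mu = 5.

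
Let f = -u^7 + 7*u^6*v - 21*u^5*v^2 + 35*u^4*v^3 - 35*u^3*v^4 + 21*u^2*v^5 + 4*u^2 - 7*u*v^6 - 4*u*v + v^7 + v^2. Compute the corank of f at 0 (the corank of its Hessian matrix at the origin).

1

The Hessian at 0 is [[8, -4], [-4, 2]] of rank 1; hence corank 1.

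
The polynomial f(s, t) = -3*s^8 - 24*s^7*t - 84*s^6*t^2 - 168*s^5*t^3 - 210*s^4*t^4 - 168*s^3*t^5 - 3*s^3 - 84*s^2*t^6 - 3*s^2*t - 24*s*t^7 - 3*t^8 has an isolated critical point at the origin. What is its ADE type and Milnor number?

The Hessian of f at 0 has rank 0. Corank 2; j^3 = -3*s^2*(s + t) has shape L^2 M (L != M), so D-series; mu = 9 gives D_9.

Type D_{9}, Milnor number mu = 9.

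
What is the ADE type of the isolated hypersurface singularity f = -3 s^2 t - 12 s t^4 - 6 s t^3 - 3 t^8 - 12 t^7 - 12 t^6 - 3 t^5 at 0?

The Hessian of f at 0 has rank 0. Corank 2; j^3 = -3*s^2*t has shape L^2 M (L != M), so D-series; mu = 9 gives D_9.

D9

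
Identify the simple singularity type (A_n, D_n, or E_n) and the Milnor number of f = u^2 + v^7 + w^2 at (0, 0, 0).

Type A6, Milnor number mu = 6.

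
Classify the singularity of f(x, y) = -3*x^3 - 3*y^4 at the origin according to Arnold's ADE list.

E6

The Hessian of f at 0 is [[0, 0], [0, 0]] with rank 0, so corank 2. A Groebner basis of the Jacobian ideal J(f) in C{x,y} is {y^3, x^2}; counting standard monomials gives mu = 6. Corank 2; j^3 = -3*x^3 is a perfect cube, so E-series; the 4-jet and mu = 6 give E_6.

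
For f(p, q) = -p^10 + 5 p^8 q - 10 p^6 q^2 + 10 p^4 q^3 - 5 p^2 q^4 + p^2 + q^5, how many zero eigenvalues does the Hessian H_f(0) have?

1

The Hessian at 0 is [[2, 0], [0, 0]] of rank 1; hence corank 1.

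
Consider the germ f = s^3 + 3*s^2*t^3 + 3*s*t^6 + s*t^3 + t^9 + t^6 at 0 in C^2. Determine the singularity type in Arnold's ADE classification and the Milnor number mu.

The Hessian of f at 0 is [[0, 0], [0, 0]] with rank 0, so corank 2. A Groebner basis of the Jacobian ideal J(f) in C{s,t} is {s^3, s*t^2, 3*s^2 + t^3}; counting standard monomials gives mu = 7. Corank 2; j^3 = s^3 is a perfect cube, so E-series; the 4-jet and mu = 7 give E_7.

Type E7, Milnor number mu = 7.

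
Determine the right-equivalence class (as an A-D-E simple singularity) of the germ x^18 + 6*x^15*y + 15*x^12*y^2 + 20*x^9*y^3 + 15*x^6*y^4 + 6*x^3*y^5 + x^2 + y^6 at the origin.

The Hessian of f at 0 has rank 1. Corank 1: A-series; mu = 5 gives A_5.

A_5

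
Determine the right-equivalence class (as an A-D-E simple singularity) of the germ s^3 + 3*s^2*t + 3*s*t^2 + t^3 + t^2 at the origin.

The Hessian of f at 0 has rank 1. Corank 1: A-series; mu = 2 gives A_2.

A2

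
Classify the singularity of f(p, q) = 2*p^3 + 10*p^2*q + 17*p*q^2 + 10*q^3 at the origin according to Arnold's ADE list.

The Hessian of f at 0 has rank 0. Corank 2; j^3 = (p + 2*q)*(2*p^2 + 6*p*q + 5*q^2) splits into three distinct lines over C (the quadratic factor has nonzero discriminant), so D_4.

D_4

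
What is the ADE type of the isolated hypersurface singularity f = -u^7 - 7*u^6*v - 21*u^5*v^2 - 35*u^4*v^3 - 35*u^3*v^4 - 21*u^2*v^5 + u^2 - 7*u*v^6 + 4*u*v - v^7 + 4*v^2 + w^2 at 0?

A_6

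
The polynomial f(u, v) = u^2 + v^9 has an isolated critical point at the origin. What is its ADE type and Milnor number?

Type A_8, Milnor number mu = 8.

The Hessian of f at 0 has rank 1. Corank 1: A-series; mu = 8 gives A_8.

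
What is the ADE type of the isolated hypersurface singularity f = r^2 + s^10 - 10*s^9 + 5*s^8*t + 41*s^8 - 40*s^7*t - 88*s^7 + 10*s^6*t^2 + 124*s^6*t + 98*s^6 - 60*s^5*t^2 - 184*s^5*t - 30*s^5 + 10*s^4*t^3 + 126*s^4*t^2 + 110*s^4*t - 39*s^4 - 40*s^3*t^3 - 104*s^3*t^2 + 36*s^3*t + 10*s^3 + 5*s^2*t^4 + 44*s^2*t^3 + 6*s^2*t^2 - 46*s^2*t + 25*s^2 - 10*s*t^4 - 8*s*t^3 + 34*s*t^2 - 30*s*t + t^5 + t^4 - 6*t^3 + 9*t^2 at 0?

The Hessian of f at 0 is [[50, -30, 0], [-30, 18, 0], [0, 0, 2]] with rank 2, so corank 1. A Groebner basis of the Jacobian ideal J(f) in C{s,t,r} is {-3125*s/454 + t^3 + 325*t^2/227 + 1875*t/454, s^2 - 390*s/227 - 3*t^2/1135 + 234*t/227, s*t - 325*s/227 - 343*t^2/1135 + 195*t/227, r}; counting standard monomials gives mu = 4. Corank 1: A-series; mu = 4 gives A_4.

A_4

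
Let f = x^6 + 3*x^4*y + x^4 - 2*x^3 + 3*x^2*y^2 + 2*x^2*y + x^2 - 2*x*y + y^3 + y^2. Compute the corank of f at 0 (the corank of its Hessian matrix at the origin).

1

Hessian at 0 has rank 1.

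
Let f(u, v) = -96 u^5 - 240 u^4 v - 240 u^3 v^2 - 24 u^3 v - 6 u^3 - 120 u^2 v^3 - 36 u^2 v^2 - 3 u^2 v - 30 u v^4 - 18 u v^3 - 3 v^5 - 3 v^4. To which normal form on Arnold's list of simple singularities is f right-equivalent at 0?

D5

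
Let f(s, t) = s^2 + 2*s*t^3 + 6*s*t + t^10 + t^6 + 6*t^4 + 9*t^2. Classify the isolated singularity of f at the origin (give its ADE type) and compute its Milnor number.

The Hessian of f at 0 has rank 1. Corank 1: A-series; mu = 9 gives A_9.

Type A9, Milnor number mu = 9.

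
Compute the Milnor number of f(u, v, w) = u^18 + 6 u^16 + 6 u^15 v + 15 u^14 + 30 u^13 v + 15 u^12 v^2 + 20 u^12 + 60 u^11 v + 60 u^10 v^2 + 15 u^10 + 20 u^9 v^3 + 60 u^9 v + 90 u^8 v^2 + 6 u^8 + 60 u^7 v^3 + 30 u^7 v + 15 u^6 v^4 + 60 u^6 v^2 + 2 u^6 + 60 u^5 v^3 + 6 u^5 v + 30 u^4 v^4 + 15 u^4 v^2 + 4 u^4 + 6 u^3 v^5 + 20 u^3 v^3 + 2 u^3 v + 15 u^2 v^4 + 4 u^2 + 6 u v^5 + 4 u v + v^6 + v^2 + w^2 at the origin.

5

The Hessian of f at 0 has rank 2. Corank 1: A-series; mu = 5 gives A_5.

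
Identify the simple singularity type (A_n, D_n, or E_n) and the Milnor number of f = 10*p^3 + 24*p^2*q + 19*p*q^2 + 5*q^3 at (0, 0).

Type D_4, Milnor number mu = 4.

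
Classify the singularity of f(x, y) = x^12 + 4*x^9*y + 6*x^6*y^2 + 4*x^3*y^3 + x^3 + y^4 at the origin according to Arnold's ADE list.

E_{6}

The Hessian of f at 0 is [[0, 0], [0, 0]] with rank 0, so corank 2. A Groebner basis of the Jacobian ideal J(f) in C{x,y} is {y^3, x^2}; counting standard monomials gives mu = 6. Corank 2; j^3 = x^3 is a perfect cube, so E-series; the 4-jet and mu = 6 give E_6.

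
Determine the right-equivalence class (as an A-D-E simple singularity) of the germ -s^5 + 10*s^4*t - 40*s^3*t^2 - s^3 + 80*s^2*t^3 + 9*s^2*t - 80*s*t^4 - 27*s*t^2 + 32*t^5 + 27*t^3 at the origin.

The Hessian of f at 0 is [[0, 0], [0, 0]] with rank 0, so corank 2. A Groebner basis of the Jacobian ideal J(f) in C{s,t} is {t^5, s*t^3 - 11*t^4/4, s^2 - 6*s*t + 9*t^2}; counting standard monomials gives mu = 8. Corank 2; j^3 = -(s - 3*t)^3 is a perfect cube, so E-series; the 5-jet and mu = 8 give E_8.

E8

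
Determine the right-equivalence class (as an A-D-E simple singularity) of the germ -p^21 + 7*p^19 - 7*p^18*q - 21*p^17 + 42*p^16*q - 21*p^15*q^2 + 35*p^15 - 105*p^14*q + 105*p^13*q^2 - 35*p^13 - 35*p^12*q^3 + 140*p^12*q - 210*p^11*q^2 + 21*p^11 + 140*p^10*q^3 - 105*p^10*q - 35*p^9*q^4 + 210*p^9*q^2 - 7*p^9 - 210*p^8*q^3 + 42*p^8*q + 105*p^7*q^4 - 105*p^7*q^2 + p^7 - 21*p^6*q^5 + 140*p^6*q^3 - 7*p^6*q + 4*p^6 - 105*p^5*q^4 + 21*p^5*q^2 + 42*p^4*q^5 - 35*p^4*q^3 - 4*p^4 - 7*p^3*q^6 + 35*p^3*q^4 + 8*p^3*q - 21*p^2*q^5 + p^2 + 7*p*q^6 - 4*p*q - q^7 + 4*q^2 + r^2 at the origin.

The Hessian of f at 0 has rank 2. Corank 1: A-series; mu = 6 gives A_6.

A_6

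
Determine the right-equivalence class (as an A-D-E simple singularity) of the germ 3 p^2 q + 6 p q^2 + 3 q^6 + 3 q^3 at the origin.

D7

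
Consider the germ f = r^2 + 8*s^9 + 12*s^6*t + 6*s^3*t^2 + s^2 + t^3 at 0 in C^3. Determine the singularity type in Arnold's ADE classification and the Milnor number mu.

Type A2, Milnor number mu = 2.

The Hessian of f at 0 is [[2, 0, 0], [0, 0, 0], [0, 0, 2]] with rank 2, so corank 1. A Groebner basis of the Jacobian ideal J(f) in C{s,t,r} is {t^2, s, r}; counting standard monomials gives mu = 2. Corank 1: A-series; mu = 2 gives A_2.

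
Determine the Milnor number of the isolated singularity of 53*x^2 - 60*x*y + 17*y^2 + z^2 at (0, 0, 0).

1

The Hessian of f at 0 has rank 3. Corank 0: nondegenerate Morse point, so A_1.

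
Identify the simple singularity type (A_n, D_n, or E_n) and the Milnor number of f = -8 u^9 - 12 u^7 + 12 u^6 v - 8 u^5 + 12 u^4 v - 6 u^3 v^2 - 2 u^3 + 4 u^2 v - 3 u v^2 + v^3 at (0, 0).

Type D_{4}, Milnor number mu = 4.

The Hessian of f at 0 has rank 0. Corank 2; j^3 = -(u - v)*(2*u^2 - 2*u*v + v^2) splits into three distinct lines over C (the quadratic factor has nonzero discriminant), so D_4.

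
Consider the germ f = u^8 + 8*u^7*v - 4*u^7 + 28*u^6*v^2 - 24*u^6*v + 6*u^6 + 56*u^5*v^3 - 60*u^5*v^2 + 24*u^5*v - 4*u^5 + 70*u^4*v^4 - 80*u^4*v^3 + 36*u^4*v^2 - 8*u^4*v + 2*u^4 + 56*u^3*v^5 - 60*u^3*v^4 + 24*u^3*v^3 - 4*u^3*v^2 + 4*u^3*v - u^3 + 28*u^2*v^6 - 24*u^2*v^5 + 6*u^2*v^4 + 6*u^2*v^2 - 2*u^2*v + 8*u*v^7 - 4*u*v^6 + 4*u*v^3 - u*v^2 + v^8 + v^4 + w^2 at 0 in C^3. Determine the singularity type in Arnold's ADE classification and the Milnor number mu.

Type D_{5}, Milnor number mu = 5.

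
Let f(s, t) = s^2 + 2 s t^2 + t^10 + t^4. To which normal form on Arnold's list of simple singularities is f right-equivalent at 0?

A_9

The Hessian of f at 0 is [[2, 0], [0, 0]] with rank 1, so corank 1. A Groebner basis of the Jacobian ideal J(f) in C{s,t} is {s^5, s^4*t, s + t^2}; counting standard monomials gives mu = 9. Corank 1: A-series; mu = 9 gives A_9.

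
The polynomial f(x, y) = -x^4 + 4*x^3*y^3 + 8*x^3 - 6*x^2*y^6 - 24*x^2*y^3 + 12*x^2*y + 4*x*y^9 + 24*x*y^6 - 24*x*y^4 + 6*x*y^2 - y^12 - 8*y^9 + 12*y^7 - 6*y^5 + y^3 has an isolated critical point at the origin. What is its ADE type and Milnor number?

Type E_6, Milnor number mu = 6.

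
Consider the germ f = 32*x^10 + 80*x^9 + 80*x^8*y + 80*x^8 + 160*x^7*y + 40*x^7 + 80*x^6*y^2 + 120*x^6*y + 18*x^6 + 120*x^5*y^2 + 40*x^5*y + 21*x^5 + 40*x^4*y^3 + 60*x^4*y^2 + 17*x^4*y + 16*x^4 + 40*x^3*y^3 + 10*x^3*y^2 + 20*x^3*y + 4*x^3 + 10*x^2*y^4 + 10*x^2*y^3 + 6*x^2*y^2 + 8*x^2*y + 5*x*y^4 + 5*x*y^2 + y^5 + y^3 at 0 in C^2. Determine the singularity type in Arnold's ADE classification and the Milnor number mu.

The Hessian of f at 0 has rank 0. Corank 2; j^3 = (x + y)*(2*x + y)^2 has shape L^2 M (L != M), so D-series; mu = 6 gives D_6.

Type D_{6}, Milnor number mu = 6.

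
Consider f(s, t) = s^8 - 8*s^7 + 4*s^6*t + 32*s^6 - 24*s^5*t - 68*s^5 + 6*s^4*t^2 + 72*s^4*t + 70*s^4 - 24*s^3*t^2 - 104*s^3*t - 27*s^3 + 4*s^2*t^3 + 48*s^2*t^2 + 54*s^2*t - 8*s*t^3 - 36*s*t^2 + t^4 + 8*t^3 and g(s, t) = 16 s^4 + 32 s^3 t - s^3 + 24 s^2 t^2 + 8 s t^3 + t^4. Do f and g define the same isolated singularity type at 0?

The Hessian of f at 0 has rank 0. Corank 2; j^3 = -(3*s - 2*t)^3 is a perfect cube, so E-series; the 4-jet and mu = 6 give E_6. The Hessian of g at 0 has rank 0. Corank 2; j^3 = -s^3 is a perfect cube, so E-series; the 4-jet and mu = 6 give E_6. Both have type E_6, hence right-equivalent.

Yes.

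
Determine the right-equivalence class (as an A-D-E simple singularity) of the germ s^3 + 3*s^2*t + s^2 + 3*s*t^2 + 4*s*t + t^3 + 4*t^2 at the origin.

A2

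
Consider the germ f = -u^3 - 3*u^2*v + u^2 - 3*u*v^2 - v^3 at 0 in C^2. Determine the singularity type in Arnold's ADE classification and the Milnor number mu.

Type A2, Milnor number mu = 2.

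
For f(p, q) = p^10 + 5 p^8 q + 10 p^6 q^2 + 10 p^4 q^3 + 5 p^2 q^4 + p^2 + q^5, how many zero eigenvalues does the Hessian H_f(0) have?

1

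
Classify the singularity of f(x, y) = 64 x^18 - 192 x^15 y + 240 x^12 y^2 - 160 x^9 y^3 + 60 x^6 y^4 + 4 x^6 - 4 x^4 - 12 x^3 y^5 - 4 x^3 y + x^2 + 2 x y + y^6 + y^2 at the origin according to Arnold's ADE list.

A5

The Hessian of f at 0 has rank 1. Corank 1: A-series; mu = 5 gives A_5.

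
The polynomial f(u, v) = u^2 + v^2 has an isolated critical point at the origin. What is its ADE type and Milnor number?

Type A1, Milnor number mu = 1.

The Hessian of f at 0 has rank 2. Corank 0: nondegenerate Morse point, so A_1.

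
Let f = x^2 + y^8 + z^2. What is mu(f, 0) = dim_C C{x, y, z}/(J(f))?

7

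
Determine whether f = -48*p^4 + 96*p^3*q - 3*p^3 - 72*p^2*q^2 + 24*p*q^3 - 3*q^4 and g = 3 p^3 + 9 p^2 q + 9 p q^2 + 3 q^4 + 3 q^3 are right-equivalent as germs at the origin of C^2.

Yes.

The Hessian of f at 0 is [[0, 0], [0, 0]] with rank 0, so corank 2. A Groebner basis of the Jacobian ideal J(f) in C{p,q} is {q^4, p*q^2 - q^3/6, p^2}; counting standard monomials gives mu = 6. Corank 2; j^3 = -3*p^3 is a perfect cube, so E-series; the 4-jet and mu = 6 give E_6. The Hessian of g at 0 is [[0, 0], [0, 0]] with rank 0, so corank 2. A Groebner basis of the Jacobian ideal J(g) in C{p,q} is {q^3, p^2 + 2*p*q + q^2}; counting standard monomials gives mu = 6. Corank 2; j^3 = 3*(p + q)^3 is a perfect cube, so E-series; the 4-jet and mu = 6 give E_6. Both have type E_6, hence right-equivalent.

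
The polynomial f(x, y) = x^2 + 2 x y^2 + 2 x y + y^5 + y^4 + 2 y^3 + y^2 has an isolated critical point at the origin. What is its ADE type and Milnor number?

The Hessian of f at 0 has rank 1. Corank 1: A-series; mu = 4 gives A_4.

Type A4, Milnor number mu = 4.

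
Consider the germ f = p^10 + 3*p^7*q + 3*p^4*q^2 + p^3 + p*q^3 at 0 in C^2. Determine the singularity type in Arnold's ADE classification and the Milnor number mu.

Type E7, Milnor number mu = 7.

The Hessian of f at 0 has rank 0. Corank 2; j^3 = p^3 is a perfect cube, so E-series; the 4-jet and mu = 7 give E_7.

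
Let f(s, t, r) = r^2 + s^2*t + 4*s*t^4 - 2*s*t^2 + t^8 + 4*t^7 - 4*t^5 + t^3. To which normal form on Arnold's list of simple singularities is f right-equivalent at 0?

D9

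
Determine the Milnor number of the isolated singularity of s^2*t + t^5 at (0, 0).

6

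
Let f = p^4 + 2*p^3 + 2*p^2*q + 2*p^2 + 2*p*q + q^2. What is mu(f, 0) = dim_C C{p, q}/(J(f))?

The Hessian of f at 0 has rank 2. Corank 0: nondegenerate Morse point, so A_1.

1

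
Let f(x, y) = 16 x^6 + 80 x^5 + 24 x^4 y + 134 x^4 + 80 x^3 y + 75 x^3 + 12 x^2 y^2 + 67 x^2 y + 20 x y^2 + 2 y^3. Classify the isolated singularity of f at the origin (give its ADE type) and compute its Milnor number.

The Hessian of f at 0 has rank 0. Corank 2; j^3 = (3*x + y)*(25*x^2 + 14*x*y + 2*y^2) splits into three distinct lines over C (the quadratic factor has nonzero discriminant), so D_4.

Type D_4, Milnor number mu = 4.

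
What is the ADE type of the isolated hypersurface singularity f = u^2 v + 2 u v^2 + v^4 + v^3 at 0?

D_5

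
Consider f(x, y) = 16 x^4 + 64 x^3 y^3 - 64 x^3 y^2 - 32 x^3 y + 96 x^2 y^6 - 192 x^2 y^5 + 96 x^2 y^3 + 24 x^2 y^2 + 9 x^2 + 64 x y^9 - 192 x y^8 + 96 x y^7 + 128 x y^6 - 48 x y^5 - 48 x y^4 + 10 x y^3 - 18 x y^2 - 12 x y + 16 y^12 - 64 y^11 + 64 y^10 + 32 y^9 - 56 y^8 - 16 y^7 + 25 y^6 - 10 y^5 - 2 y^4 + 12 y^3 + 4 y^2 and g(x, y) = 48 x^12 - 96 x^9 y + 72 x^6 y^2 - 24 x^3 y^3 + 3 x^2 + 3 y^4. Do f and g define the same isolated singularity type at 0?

The Hessian of f at 0 has rank 1. Corank 1: A-series; mu = 3 gives A_3. The Hessian of g at 0 has rank 1. Corank 1: A-series; mu = 3 gives A_3. Both have type A_3, hence right-equivalent.

Yes.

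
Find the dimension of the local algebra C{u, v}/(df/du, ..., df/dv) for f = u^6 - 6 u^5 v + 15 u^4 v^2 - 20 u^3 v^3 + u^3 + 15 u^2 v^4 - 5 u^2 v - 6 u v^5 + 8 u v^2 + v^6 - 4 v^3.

The Hessian of f at 0 is [[0, 0], [0, 0]] with rank 0, so corank 2. A Groebner basis of the Jacobian ideal J(f) in C{u,v} is {-u*v/6 + v^5 + v^2/3, u*v^2 - 2*v^3, u^2 - 3*u*v + 2*v^2}; counting standard monomials gives mu = 7. Corank 2; j^3 = (u - 2*v)^2*(u - v) has shape L^2 M (L != M), so D-series; mu = 7 gives D_7.

7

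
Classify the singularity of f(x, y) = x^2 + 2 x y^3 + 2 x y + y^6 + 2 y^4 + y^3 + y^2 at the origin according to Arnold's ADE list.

The Hessian of f at 0 is [[2, 2], [2, 2]] with rank 1, so corank 1. A Groebner basis of the Jacobian ideal J(f) in C{x,y} is {y^2, x + y}; counting standard monomials gives mu = 2. Corank 1: A-series; mu = 2 gives A_2.

A_2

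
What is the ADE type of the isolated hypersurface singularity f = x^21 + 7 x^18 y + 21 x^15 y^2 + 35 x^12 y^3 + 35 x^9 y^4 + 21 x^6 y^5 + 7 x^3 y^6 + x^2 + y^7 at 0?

A_6

The Hessian of f at 0 has rank 1. Corank 1: A-series; mu = 6 gives A_6.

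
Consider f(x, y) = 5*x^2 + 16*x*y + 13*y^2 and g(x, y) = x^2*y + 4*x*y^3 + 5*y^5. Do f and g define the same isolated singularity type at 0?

No.

The Hessian of f at 0 is [[10, 16], [16, 26]] with rank 2, so corank 0. A Groebner basis of the Jacobian ideal J(f) in C{x,y} is {x, y}; counting standard monomials gives mu = 1. Corank 0: nondegenerate Morse point, so A_1. The Hessian of g at 0 is [[0, 0], [0, 0]] with rank 0, so corank 2. A Groebner basis of the Jacobian ideal J(g) in C{x,y} is {x^3, x^2*y, -2*x^2 + x*y^2, x*y/2 + y^3}; counting standard monomials gives mu = 6. Corank 2; j^3 = x^2*y has shape L^2 M (L != M), so D-series; mu = 6 gives D_6. f is A_1 but g is D_6, hence not right-equivalent.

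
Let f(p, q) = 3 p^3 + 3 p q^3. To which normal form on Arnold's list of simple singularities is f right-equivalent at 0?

The Hessian of f at 0 has rank 0. Corank 2; j^3 = 3*p^3 is a perfect cube, so E-series; the 4-jet and mu = 7 give E_7.

E_{7}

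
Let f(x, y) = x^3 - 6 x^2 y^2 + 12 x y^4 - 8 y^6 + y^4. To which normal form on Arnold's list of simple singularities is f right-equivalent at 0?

The Hessian of f at 0 has rank 0. Corank 2; j^3 = x^3 is a perfect cube, so E-series; the 4-jet and mu = 6 give E_6.

E_6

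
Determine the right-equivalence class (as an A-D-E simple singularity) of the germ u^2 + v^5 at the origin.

A_4

The Hessian of f at 0 has rank 1. Corank 1: A-series; mu = 4 gives A_4.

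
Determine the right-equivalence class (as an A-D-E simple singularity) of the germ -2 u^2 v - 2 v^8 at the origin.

D_9

The Hessian of f at 0 has rank 0. Corank 2; j^3 = -2*u^2*v has shape L^2 M (L != M), so D-series; mu = 9 gives D_9.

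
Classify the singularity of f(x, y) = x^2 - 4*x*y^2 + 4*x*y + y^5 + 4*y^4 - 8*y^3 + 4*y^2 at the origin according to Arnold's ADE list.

The Hessian of f at 0 has rank 1. Corank 1: A-series; mu = 4 gives A_4.

A_4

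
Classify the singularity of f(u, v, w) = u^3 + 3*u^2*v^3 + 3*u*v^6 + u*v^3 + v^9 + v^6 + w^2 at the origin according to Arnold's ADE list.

E_{7}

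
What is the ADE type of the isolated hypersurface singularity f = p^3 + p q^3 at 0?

The Hessian of f at 0 has rank 0. Corank 2; j^3 = p^3 is a perfect cube, so E-series; the 4-jet and mu = 7 give E_7.

E7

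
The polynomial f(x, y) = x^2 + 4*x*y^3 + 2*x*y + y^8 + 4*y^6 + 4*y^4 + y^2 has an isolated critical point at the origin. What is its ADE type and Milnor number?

Type A_7, Milnor number mu = 7.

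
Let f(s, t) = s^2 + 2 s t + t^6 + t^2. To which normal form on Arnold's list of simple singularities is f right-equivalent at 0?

A5

The Hessian of f at 0 has rank 1. Corank 1: A-series; mu = 5 gives A_5.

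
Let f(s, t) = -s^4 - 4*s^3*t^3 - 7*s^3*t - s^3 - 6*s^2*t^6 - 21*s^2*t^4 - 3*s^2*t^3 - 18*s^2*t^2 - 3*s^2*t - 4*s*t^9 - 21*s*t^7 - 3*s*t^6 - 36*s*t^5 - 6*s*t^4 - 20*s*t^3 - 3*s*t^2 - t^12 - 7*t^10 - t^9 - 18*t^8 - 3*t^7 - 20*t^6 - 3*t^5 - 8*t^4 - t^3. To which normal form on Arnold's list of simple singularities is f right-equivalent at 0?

E_7

The Hessian of f at 0 is [[0, 0], [0, 0]] with rank 0, so corank 2. A Groebner basis of the Jacobian ideal J(f) in C{s,t} is {3*s^2 + 6*s*t + t^4 + t^3 + 3*t^2, s^3 + 9*s^2 + 18*s*t + 4*t^3 + 9*t^2, s^2*t - 5*s^2 - 10*s*t - 8*t^3/3 - 5*t^2, 2*s^2 + s*t^2 + 4*s*t + 5*t^3/3 + 2*t^2}; counting standard monomials gives mu = 7. Corank 2; j^3 = -(s + t)^3 is a perfect cube, so E-series; the 4-jet and mu = 7 give E_7.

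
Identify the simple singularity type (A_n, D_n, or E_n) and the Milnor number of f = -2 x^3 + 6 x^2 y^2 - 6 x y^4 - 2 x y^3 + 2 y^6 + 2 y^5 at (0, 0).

The Hessian of f at 0 is [[0, 0], [0, 0]] with rank 0, so corank 2. A Groebner basis of the Jacobian ideal J(f) in C{x,y} is {-x^2 + y^4 - y^3/3, x^3, x^2*y + x^2/3 + y^3/9, -x^2 + x*y^2 - y^3/3}; counting standard monomials gives mu = 7. Corank 2; j^3 = -2*x^3 is a perfect cube, so E-series; the 4-jet and mu = 7 give E_7.

Type E_{7}, Milnor number mu = 7.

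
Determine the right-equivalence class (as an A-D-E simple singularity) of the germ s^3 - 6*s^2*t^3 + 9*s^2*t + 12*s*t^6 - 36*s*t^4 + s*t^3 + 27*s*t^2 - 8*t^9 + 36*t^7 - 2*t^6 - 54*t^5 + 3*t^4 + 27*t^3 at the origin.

E_7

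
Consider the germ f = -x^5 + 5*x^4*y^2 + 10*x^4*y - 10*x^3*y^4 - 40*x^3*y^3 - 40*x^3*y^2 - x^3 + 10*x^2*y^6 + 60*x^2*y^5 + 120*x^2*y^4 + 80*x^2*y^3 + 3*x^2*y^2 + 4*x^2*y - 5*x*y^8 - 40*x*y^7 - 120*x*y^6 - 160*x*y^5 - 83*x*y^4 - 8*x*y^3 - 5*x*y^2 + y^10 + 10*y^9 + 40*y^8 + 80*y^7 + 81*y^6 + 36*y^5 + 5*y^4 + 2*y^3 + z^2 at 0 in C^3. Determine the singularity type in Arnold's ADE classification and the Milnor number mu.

The Hessian of f at 0 has rank 1. Corank 2; j^3 = -(x - 2*y)*(x - y)^2 has shape L^2 M (L != M), so D-series; mu = 6 gives D_6.

Type D6, Milnor number mu = 6.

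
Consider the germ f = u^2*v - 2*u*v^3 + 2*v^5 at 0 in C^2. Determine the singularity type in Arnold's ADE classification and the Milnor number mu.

The Hessian of f at 0 has rank 0. Corank 2; j^3 = u^2*v has shape L^2 M (L != M), so D-series; mu = 6 gives D_6.

Type D6, Milnor number mu = 6.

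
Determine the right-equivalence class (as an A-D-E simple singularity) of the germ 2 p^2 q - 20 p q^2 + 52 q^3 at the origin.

D_{4}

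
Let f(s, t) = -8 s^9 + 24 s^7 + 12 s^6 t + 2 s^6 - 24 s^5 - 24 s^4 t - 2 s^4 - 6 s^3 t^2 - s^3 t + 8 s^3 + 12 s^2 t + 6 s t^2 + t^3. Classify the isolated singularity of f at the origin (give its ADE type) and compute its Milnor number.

Type E_7, Milnor number mu = 7.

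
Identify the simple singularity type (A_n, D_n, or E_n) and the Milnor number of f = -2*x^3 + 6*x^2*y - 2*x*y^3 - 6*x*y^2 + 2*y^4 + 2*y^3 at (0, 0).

Type E_{7}, Milnor number mu = 7.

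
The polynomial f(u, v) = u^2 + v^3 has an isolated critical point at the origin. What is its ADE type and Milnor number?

Type A2, Milnor number mu = 2.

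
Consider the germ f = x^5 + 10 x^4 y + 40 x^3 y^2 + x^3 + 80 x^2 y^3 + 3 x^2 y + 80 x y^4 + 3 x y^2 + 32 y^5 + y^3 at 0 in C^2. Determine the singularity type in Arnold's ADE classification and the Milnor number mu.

The Hessian of f at 0 has rank 0. Corank 2; j^3 = (x + y)^3 is a perfect cube, so E-series; the 5-jet and mu = 8 give E_8.

Type E_{8}, Milnor number mu = 8.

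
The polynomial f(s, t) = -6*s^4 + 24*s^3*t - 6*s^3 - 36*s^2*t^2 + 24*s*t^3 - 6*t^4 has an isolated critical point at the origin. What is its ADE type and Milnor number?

The Hessian of f at 0 has rank 0. Corank 2; j^3 = -6*s^3 is a perfect cube, so E-series; the 4-jet and mu = 6 give E_6.

Type E_6, Milnor number mu = 6.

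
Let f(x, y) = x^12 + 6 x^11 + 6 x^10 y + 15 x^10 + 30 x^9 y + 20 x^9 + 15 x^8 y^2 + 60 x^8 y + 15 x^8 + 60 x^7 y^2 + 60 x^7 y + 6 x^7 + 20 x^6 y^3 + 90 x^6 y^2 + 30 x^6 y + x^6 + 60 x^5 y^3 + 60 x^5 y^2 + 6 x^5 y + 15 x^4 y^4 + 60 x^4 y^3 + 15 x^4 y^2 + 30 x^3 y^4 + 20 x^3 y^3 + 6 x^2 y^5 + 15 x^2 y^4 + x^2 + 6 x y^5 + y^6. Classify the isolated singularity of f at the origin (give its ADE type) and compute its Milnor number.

Type A5, Milnor number mu = 5.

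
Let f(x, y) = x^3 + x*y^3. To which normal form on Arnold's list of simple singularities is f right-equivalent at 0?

E_7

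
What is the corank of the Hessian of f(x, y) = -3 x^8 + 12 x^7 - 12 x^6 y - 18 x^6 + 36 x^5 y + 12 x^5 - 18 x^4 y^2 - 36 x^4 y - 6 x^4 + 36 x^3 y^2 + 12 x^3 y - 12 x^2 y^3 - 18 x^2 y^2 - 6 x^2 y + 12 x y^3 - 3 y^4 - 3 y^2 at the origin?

1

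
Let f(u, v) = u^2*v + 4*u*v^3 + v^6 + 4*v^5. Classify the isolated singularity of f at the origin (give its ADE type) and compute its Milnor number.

The Hessian of f at 0 is [[0, 0], [0, 0]] with rank 0, so corank 2. A Groebner basis of the Jacobian ideal J(f) in C{u,v} is {u^3, u^2*v + 2*u^2/3 + 4*u*v^2/3, u*v/2 + v^3}; counting standard monomials gives mu = 7. Corank 2; j^3 = u^2*v has shape L^2 M (L != M), so D-series; mu = 7 gives D_7.

Type D_{7}, Milnor number mu = 7.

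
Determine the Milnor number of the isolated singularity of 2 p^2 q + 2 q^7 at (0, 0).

8

The Hessian of f at 0 has rank 0. Corank 2; j^3 = 2*p^2*q has shape L^2 M (L != M), so D-series; mu = 8 gives D_8.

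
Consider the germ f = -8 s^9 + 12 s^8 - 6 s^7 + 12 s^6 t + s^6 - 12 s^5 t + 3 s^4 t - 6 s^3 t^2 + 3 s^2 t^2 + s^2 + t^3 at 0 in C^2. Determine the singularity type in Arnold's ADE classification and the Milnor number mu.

The Hessian of f at 0 has rank 1. Corank 1: A-series; mu = 2 gives A_2.

Type A2, Milnor number mu = 2.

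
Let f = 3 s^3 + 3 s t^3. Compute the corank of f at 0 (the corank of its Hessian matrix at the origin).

2

Hessian at 0 has rank 0.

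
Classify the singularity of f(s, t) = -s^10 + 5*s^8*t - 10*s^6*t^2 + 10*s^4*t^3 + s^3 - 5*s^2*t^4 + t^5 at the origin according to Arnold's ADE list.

E_8

The Hessian of f at 0 is [[0, 0], [0, 0]] with rank 0, so corank 2. A Groebner basis of the Jacobian ideal J(f) in C{s,t} is {t^4, s^2}; counting standard monomials gives mu = 8. Corank 2; j^3 = s^3 is a perfect cube, so E-series; the 5-jet and mu = 8 give E_8.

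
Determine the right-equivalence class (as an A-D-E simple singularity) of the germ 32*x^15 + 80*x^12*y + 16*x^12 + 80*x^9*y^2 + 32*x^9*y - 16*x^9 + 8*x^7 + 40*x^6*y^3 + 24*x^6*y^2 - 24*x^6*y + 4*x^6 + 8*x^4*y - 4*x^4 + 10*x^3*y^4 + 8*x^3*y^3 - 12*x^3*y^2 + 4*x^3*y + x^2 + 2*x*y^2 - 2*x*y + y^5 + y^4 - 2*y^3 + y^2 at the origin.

A4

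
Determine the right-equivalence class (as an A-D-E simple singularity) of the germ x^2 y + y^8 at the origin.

D_9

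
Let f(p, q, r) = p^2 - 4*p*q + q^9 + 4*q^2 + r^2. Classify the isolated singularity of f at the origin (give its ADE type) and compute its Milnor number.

Type A_8, Milnor number mu = 8.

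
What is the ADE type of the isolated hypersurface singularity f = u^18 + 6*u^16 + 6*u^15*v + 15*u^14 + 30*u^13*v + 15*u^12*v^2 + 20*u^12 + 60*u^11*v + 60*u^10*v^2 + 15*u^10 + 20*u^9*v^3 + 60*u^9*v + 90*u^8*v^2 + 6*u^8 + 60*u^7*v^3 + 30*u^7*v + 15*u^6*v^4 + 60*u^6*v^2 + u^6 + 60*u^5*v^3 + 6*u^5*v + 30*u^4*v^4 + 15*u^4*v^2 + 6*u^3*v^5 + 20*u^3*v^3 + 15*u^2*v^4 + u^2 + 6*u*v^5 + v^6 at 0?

A5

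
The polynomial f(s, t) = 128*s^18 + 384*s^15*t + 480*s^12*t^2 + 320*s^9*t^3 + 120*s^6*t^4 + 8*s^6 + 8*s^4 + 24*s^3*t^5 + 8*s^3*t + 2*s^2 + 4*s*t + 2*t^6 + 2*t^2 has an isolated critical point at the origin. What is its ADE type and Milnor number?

The Hessian of f at 0 has rank 1. Corank 1: A-series; mu = 5 gives A_5.

Type A_{5}, Milnor number mu = 5.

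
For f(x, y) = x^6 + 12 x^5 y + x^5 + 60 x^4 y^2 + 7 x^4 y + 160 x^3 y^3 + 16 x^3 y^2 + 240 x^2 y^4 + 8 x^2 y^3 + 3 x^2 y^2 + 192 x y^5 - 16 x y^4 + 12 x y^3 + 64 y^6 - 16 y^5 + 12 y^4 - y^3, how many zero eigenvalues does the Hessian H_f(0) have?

2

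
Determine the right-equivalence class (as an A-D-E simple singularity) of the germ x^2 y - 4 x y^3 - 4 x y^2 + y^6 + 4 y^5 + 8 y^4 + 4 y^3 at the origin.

The Hessian of f at 0 has rank 0. Corank 2; j^3 = y*(x - 2*y)^2 has shape L^2 M (L != M), so D-series; mu = 7 gives D_7.

D_{7}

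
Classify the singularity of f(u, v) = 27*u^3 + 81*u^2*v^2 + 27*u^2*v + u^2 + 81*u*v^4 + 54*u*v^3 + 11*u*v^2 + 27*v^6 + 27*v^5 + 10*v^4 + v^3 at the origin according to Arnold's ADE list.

The Hessian of f at 0 has rank 1. Corank 1: A-series; mu = 2 gives A_2.

A_{2}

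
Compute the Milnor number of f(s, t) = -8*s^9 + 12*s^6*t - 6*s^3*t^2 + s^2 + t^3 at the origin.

2

The Hessian of f at 0 is [[2, 0], [0, 0]] with rank 1, so corank 1. A Groebner basis of the Jacobian ideal J(f) in C{s,t} is {t^2, s}; counting standard monomials gives mu = 2. Corank 1: A-series; mu = 2 gives A_2.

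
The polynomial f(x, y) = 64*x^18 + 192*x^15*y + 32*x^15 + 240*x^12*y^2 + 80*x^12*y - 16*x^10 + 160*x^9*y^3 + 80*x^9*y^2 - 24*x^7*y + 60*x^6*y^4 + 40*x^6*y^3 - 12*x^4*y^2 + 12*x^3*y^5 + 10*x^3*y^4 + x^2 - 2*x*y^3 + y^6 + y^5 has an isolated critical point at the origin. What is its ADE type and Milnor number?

Type A4, Milnor number mu = 4.

The Hessian of f at 0 is [[2, 0], [0, 0]] with rank 1, so corank 1. A Groebner basis of the Jacobian ideal J(f) in C{x,y} is {-x + y^3, x^2, x*y}; counting standard monomials gives mu = 4. Corank 1: A-series; mu = 4 gives A_4.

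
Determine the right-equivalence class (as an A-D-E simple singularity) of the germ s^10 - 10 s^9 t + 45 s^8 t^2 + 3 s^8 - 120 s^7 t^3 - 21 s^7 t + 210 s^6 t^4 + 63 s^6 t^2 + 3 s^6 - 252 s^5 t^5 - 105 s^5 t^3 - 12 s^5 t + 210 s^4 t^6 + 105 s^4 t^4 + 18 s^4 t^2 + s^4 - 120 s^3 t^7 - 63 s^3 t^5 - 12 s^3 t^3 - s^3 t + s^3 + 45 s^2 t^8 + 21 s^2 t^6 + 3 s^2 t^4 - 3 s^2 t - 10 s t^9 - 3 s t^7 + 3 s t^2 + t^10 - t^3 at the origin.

E7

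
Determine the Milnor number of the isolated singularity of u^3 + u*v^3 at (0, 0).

7

The Hessian of f at 0 has rank 0. Corank 2; j^3 = u^3 is a perfect cube, so E-series; the 4-jet and mu = 7 give E_7.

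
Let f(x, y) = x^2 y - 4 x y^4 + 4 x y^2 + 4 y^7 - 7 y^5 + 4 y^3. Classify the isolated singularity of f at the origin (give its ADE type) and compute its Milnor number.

Type D6, Milnor number mu = 6.

The Hessian of f at 0 is [[0, 0], [0, 0]] with rank 0, so corank 2. A Groebner basis of the Jacobian ideal J(f) in C{x,y} is {-x*y/2 + y^4 - y^2, x*y^2 + 2*y^3, x^2 + 13*x*y/2 + 9*y^2}; counting standard monomials gives mu = 6. Corank 2; j^3 = y*(x + 2*y)^2 has shape L^2 M (L != M), so D-series; mu = 6 gives D_6.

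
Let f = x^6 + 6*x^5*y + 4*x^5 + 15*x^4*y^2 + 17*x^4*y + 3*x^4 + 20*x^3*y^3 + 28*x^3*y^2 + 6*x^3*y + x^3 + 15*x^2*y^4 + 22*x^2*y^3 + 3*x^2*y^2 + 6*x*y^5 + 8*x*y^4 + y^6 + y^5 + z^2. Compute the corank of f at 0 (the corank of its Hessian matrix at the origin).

The Hessian at 0 is [[0, 0, 0], [0, 0, 0], [0, 0, 2]] of rank 1; hence corank 2.

2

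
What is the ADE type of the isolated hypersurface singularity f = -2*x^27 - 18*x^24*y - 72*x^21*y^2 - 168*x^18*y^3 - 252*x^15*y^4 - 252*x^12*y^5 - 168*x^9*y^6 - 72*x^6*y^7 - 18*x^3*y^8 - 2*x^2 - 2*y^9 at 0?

The Hessian of f at 0 is [[-4, 0], [0, 0]] with rank 1, so corank 1. A Groebner basis of the Jacobian ideal J(f) in C{x,y} is {y^8, x}; counting standard monomials gives mu = 8. Corank 1: A-series; mu = 8 gives A_8.

A_{8}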